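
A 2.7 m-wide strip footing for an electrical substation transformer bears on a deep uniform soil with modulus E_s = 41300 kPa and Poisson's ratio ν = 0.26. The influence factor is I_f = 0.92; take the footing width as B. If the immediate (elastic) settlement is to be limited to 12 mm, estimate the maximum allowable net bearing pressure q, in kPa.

S_e = q·B·(1−ν²)/E_s · I_f  ⇒  q = S_e·E_s / (B·(1−ν²)·I_f).
q = 0.012 × 41300 / (2.7 × 0.9324 × 0.92) = 214 kPa

q ≈ 214 kPa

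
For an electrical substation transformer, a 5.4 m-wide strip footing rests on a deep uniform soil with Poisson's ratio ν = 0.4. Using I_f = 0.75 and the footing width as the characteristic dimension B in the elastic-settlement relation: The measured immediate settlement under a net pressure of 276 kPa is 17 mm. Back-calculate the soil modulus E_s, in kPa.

E_s ≈ 55200 kPa

S_e = q·B·(1−ν²)/E_s · I_f  ⇒  E_s = q·B·(1−ν²)·I_f / S_e.
E_s = 276 × 5.4 × 0.84 × 0.75 / 0.017 = 55230 kPa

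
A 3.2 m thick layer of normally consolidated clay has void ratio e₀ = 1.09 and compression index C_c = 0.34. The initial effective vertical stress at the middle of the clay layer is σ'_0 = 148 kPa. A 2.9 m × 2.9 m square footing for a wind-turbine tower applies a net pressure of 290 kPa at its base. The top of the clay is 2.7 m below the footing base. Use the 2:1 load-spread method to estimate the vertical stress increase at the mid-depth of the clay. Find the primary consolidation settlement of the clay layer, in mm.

S_c ≈ 62.4 mm

Mid-depth of clay below the footing base: z = 2.7 + 3.2/2 = 4.3 m.
Stress increase at mid-clay by the 2:1 spreading method:
Δσ = qBL/((B+z)(L+z)) = 290×2.9×2.9/((2.9+4.3)(2.9+4.3)) = 47.047 kPa
Final effective stress: σ'_f = σ'_0 + Δσ = 148 + 47.047 = 195.05 kPa.
Normally consolidated clay, so the full stress increment lies on the virgin compression line:
S_c = C_c·H/(1+e₀)·log₁₀(σ'_f/σ'_0) = 0.34×3.2/(1+1.09)×log₁₀(195.05/148)
    = 0.52057 × 0.11988 = 0.06241 m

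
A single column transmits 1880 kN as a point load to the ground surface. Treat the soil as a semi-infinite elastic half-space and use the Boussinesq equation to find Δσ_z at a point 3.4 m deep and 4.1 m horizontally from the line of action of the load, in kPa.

Δσ_z ≈ 8.23 kPa

Boussinesq vertical stress below a point load on an elastic half-space:
Δσ_z = 3P/(2πz²) · [1 + (r/z)²]^(−5/2)
r/z = 4.1/3.4 = 1.2059; [1+(r/z)²]^(−5/2) = 0.10599.
Δσ_z = 3×1880/(2π×3.4²) × 0.10599 = 77.65 × 0.10599 = 8.23 kPa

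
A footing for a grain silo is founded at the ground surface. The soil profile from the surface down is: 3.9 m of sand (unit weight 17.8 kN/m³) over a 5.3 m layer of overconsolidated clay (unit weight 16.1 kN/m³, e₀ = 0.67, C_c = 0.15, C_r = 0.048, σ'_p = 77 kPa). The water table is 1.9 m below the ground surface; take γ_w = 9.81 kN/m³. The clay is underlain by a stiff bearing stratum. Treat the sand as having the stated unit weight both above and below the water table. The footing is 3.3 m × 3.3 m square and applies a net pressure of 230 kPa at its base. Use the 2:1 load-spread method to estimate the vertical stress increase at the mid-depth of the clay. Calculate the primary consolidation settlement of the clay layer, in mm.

Mid-depth of clay below the ground surface: z = 3.9 + 5.3/2 = 6.55 m.
Total vertical stress at mid-clay: σ_v = 17.8×3.9 + 16.1×2.65 = 112.09 kPa.
Pore pressure: u = 9.81×(6.55 − 1.9) = 45.617 kPa.
Initial effective stress: σ'_0 = σ_v − u = 112.09 − 45.617 = 66.473 kPa.
Stress increase at mid-clay by the 2:1 spreading method:
Δσ = qBL/((B+z)(L+z)) = 230×3.3×3.3/((3.3+6.55)(3.3+6.55)) = 25.816 kPa
Final effective stress: σ'_f = 66.473 + 25.816 = 92.289 kPa.
σ'_f = 92.289 > σ'_p = 77 kPa, so the stress path crosses the preconsolidation pressure — recompression up to σ'_p, then virgin compression beyond:
S_c = H/(1+e₀)·[C_r·log₁₀(σ'_p/σ'_0) + C_c·log₁₀(σ'_f/σ'_p)]
    = 5.3/1.67 × [0.048×log₁₀(77/66.473) + 0.15×log₁₀(92.289/77)]
    = 3.1737 × [0.0030646 + 0.011799] = 0.04717 m

S_c ≈ 47.2 mm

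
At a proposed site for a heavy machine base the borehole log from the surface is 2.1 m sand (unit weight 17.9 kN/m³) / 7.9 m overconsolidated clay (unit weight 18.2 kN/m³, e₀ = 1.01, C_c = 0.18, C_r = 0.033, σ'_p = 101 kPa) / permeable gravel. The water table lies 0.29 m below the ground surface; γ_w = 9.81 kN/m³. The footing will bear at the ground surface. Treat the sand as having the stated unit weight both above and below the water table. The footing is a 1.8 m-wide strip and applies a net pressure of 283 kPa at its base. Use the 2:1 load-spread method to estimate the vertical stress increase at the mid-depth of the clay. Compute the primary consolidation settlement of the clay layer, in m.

S_c ≈ 0.0838 m

Mid-depth of clay below the ground surface: z = 2.1 + 7.9/2 = 6.05 m.
Total vertical stress at mid-clay: σ_v = 17.9×2.1 + 18.2×3.95 = 109.48 kPa.
Pore pressure: u = 9.81×(6.05 − 0.29) = 56.506 kPa.
Initial effective stress: σ'_0 = σ_v − u = 109.48 − 56.506 = 52.974 kPa.
Stress increase at mid-clay by the 2:1 spreading method:
Δσ = qB/(B+z) = 283×1.8/(1.8+6.05) = 64.892 kPa
Final effective stress: σ'_f = 52.974 + 64.892 = 117.87 kPa.
σ'_f = 117.87 > σ'_p = 101 kPa, so the stress path crosses the preconsolidation pressure — recompression up to σ'_p, then virgin compression beyond:
S_c = H/(1+e₀)·[C_r·log₁₀(σ'_p/σ'_0) + C_c·log₁₀(σ'_f/σ'_p)]
    = 7.9/2.01 × [0.033×log₁₀(101/52.974) + 0.18×log₁₀(117.87/101)]
    = 3.9303 × [0.0092485 + 0.012075] = 0.08381 m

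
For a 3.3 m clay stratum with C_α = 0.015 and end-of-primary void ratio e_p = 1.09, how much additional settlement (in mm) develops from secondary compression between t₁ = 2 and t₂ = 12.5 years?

S_s ≈ 18.8 mm

Secondary compression: S_s = C_α·H/(1+e_p)·log₁₀(t₂/t₁)
S_s = 0.015×3.3/(1+1.09)×log₁₀(12.5/2)
    = 0.02368 × 0.7959 = 0.01885 m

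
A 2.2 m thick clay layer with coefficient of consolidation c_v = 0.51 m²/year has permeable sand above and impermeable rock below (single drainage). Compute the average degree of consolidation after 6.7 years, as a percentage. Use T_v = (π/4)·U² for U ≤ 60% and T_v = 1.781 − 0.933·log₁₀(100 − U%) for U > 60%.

U ≈ 85.8 %

Drainage path length: H_d = H = 2.2 m (single drainage).
T_v = c_v·t/H_d² = 0.51×6.7/2.2² = 0.70599.
T_v = 0.70599 corresponds to the U > 60% branch:
U = 1 − 10^((1.781 − T_v)/0.933)/100 = 0.858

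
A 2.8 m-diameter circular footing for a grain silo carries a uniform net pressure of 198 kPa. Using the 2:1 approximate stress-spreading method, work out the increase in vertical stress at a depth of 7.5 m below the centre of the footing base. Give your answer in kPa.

By the 2:1 method the load spreads at 1 horizontal : 2 vertical, so at depth z the loaded area has grown by z in each plan dimension:
Δσ ≈ qD²/(D+z)² = 198×2.8²/(2.8+7.5)² = 14.632 kPa

Δσ_z ≈ 14.6 kPa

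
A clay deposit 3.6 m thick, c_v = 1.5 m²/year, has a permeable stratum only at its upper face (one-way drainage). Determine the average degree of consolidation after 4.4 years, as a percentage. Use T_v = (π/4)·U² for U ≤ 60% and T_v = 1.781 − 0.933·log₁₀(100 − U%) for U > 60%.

U ≈ 76.9 %

Drainage path length: H_d = H = 3.6 m (single drainage).
T_v = c_v·t/H_d² = 1.5×4.4/3.6² = 0.50926.
T_v = 0.50926 corresponds to the U > 60% branch:
U = 1 − 10^((1.781 − T_v)/0.933)/100 = 0.7693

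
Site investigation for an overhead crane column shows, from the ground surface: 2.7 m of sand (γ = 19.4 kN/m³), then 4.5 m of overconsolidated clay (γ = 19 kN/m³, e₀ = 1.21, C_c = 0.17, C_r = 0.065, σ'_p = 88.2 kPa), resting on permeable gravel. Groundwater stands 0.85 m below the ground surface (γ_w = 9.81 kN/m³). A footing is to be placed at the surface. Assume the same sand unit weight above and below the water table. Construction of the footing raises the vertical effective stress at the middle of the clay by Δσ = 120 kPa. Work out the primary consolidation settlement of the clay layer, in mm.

Mid-depth of clay below the ground surface: z = 2.7 + 4.5/2 = 4.95 m.
Total vertical stress at mid-clay: σ_v = 19.4×2.7 + 19×2.25 = 95.13 kPa.
Pore pressure: u = 9.81×(4.95 − 0.85) = 40.221 kPa.
Initial effective stress: σ'_0 = σ_v − u = 95.13 − 40.221 = 54.909 kPa.
Final effective stress: σ'_f = 54.909 + 120 = 174.91 kPa.
σ'_f = 174.91 > σ'_p = 88.2 kPa, so the stress path crosses the preconsolidation pressure — recompression up to σ'_p, then virgin compression beyond:
S_c = H/(1+e₀)·[C_r·log₁₀(σ'_p/σ'_0) + C_c·log₁₀(σ'_f/σ'_p)]
    = 4.5/2.21 × [0.065×log₁₀(88.2/54.909) + 0.17×log₁₀(174.91/88.2)]
    = 2.0362 × [0.013379 + 0.050549] = 0.1302 m

S_c ≈ 130 mm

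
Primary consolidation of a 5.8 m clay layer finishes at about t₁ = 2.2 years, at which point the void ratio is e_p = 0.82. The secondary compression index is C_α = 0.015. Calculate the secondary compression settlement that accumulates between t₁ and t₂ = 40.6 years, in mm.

Secondary compression: S_s = C_α·H/(1+e_p)·log₁₀(t₂/t₁)
S_s = 0.015×5.8/(1+0.82)×log₁₀(40.6/2.2)
    = 0.0478 × 1.266 = 0.06052 m

S_s ≈ 60.5 mm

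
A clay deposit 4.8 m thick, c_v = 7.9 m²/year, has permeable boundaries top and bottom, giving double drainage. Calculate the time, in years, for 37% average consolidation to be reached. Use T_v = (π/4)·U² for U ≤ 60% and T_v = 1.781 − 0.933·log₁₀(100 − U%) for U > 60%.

t ≈ 0.0784 years

Drainage path length: H_d = H/2 = 2.4 m (double drainage).
U ≤ 60%: T_v = (π/4)·U² = (π/4)×0.37² = 0.10752.
t = T_v·H_d²/c_v = 0.10752×2.4²/7.9 = 0.07839 years.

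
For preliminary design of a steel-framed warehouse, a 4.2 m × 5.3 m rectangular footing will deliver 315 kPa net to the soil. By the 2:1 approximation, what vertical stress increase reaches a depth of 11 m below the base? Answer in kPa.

By the 2:1 method the load spreads at 1 horizontal : 2 vertical, so at depth z the loaded area has grown by z in each plan dimension:
Δσ = qBL/((B+z)(L+z)) = 315×4.2×5.3/((4.2+11)(5.3+11)) = 28.301 kPa

Δσ_z ≈ 28.3 kPa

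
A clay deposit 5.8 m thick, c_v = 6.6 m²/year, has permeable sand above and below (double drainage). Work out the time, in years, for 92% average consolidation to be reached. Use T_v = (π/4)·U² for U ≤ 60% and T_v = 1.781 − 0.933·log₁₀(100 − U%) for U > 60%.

Drainage path length: H_d = H/2 = 2.9 m (double drainage).
U > 60%: T_v = 1.781 − 0.933·log₁₀(100 − 92) = 0.93842.
t = T_v·H_d²/c_v = 0.93842×2.9²/6.6 = 1.196 years.

t ≈ 1.2 years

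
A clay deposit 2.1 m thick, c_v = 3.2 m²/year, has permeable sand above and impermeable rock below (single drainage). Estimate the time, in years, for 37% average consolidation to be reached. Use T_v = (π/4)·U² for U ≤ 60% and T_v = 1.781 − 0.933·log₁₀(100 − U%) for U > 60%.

Drainage path length: H_d = H = 2.1 m (single drainage).
U ≤ 60%: T_v = (π/4)·U² = (π/4)×0.37² = 0.10752.
t = T_v·H_d²/c_v = 0.10752×2.1²/3.2 = 0.1482 years.

t ≈ 0.148 years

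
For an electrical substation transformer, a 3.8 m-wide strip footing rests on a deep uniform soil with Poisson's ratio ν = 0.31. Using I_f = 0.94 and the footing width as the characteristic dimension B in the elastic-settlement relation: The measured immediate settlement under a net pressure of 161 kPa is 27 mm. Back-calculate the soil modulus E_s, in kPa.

S_e = q·B·(1−ν²)/E_s · I_f  ⇒  E_s = q·B·(1−ν²)·I_f / S_e.
E_s = 161 × 3.8 × 0.9039 × 0.94 / 0.027 = 19250 kPa

E_s ≈ 19300 kPa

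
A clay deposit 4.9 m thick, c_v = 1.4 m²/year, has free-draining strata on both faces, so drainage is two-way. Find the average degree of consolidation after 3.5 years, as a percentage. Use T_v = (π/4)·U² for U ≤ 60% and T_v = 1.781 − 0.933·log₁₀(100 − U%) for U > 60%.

U ≈ 89.2 %

Drainage path length: H_d = H/2 = 2.45 m (double drainage).
T_v = c_v·t/H_d² = 1.4×3.5/2.45² = 0.81633.
T_v = 0.81633 corresponds to the U > 60% branch:
U = 1 − 10^((1.781 − T_v)/0.933)/100 = 0.8919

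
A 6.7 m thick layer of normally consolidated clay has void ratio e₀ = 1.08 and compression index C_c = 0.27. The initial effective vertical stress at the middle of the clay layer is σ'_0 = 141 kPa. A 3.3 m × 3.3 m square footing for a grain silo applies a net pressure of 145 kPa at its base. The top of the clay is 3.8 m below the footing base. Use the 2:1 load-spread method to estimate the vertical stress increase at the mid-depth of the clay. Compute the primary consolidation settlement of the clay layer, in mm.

Mid-depth of clay below the footing base: z = 3.8 + 6.7/2 = 7.15 m.
Stress increase at mid-clay by the 2:1 spreading method:
Δσ = qBL/((B+z)(L+z)) = 145×3.3×3.3/((3.3+7.15)(3.3+7.15)) = 14.46 kPa
Final effective stress: σ'_f = σ'_0 + Δσ = 141 + 14.46 = 155.46 kPa.
Normally consolidated clay, so the full stress increment lies on the virgin compression line:
S_c = C_c·H/(1+e₀)·log₁₀(σ'_f/σ'_0) = 0.27×6.7/(1+1.08)×log₁₀(155.46/141)
    = 0.86971 × 0.0424 = 0.03688 m

S_c ≈ 36.9 mm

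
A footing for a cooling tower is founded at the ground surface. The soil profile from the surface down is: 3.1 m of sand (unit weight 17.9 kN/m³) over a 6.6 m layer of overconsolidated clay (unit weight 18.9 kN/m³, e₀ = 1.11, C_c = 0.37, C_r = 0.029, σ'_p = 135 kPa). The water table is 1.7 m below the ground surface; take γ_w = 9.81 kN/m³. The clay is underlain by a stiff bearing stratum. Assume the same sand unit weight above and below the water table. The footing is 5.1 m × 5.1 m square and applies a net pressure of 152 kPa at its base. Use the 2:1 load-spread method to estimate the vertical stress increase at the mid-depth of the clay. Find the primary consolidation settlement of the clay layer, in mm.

Mid-depth of clay below the ground surface: z = 3.1 + 6.6/2 = 6.4 m.
Total vertical stress at mid-clay: σ_v = 17.9×3.1 + 18.9×3.3 = 117.86 kPa.
Pore pressure: u = 9.81×(6.4 − 1.7) = 46.107 kPa.
Initial effective stress: σ'_0 = σ_v − u = 117.86 − 46.107 = 71.753 kPa.
Stress increase at mid-clay by the 2:1 spreading method:
Δσ = qBL/((B+z)(L+z)) = 152×5.1×5.1/((5.1+6.4)(5.1+6.4)) = 29.894 kPa
Final effective stress: σ'_f = 71.753 + 29.894 = 101.65 kPa.
σ'_f = 101.65 ≤ σ'_p = 135 kPa, so the clay remains overconsolidated and only the recompression index applies:
S_c = C_r·H/(1+e₀)·log₁₀(σ'_f/σ'_0) = 0.029×6.6/2.11×log₁₀(101.65/71.753)
    = 0.090712 × 0.15127 = 0.01372 m

S_c ≈ 13.7 mm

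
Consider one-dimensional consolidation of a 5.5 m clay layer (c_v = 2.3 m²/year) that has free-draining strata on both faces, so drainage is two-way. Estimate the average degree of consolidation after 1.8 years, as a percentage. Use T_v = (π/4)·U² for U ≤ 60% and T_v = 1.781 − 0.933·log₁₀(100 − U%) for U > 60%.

U ≈ 79 %

Drainage path length: H_d = H/2 = 2.75 m (double drainage).
T_v = c_v·t/H_d² = 2.3×1.8/2.75² = 0.54744.
T_v = 0.54744 corresponds to the U > 60% branch:
U = 1 − 10^((1.781 − T_v)/0.933)/100 = 0.79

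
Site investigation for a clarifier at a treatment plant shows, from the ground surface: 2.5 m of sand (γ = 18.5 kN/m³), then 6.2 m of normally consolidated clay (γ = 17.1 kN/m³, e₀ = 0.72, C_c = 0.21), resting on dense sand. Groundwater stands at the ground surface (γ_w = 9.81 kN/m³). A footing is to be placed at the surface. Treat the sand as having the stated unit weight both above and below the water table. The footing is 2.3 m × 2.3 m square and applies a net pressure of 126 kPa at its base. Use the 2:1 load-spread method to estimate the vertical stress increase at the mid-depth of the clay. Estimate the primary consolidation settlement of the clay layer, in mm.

S_c ≈ 71 mm

Mid-depth of clay below the ground surface: z = 2.5 + 6.2/2 = 5.6 m.
Total vertical stress at mid-clay: σ_v = 18.5×2.5 + 17.1×3.1 = 99.26 kPa.
Pore pressure: u = 9.81×(5.6 − 0) = 54.936 kPa.
Initial effective stress: σ'_0 = σ_v − u = 99.26 − 54.936 = 44.324 kPa.
Stress increase at mid-clay by the 2:1 spreading method:
Δσ = qBL/((B+z)(L+z)) = 126×2.3×2.3/((2.3+5.6)(2.3+5.6)) = 10.68 kPa
Final effective stress: σ'_f = σ'_0 + Δσ = 44.324 + 10.68 = 55.004 kPa.
Normally consolidated clay, so the full stress increment lies on the virgin compression line:
S_c = C_c·H/(1+e₀)·log₁₀(σ'_f/σ'_0) = 0.21×6.2/(1+0.72)×log₁₀(55.004/44.324)
    = 0.75698 × 0.093755 = 0.07097 m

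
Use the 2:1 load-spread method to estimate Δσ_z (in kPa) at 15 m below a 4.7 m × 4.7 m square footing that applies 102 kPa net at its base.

By the 2:1 method the load spreads at 1 horizontal : 2 vertical, so at depth z the loaded area has grown by z in each plan dimension:
Δσ = qBL/((B+z)(L+z)) = 102×4.7×4.7/((4.7+15)(4.7+15)) = 5.8058 kPa

Δσ_z ≈ 5.81 kPa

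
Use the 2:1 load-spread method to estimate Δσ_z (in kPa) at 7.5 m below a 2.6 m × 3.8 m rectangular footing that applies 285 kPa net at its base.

Δσ_z ≈ 24.7 kPa

By the 2:1 method the load spreads at 1 horizontal : 2 vertical, so at depth z the loaded area has grown by z in each plan dimension:
Δσ = qBL/((B+z)(L+z)) = 285×2.6×3.8/((2.6+7.5)(3.8+7.5)) = 24.672 kPa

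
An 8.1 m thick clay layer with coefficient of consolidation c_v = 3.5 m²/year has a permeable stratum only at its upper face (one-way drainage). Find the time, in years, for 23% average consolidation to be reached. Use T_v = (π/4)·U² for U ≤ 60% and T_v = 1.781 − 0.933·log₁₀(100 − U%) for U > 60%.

t ≈ 0.779 years

Drainage path length: H_d = H = 8.1 m (single drainage).
U ≤ 60%: T_v = (π/4)·U² = (π/4)×0.23² = 0.041548.
t = T_v·H_d²/c_v = 0.041548×8.1²/3.5 = 0.7788 years.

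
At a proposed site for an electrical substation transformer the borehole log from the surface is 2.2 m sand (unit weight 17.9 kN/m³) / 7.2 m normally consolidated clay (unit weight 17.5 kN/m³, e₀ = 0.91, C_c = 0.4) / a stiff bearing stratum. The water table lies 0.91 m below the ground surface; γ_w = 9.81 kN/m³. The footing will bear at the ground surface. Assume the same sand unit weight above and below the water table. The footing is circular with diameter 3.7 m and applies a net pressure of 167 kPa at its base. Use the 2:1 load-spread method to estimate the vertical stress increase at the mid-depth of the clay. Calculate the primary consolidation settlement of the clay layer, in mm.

Mid-depth of clay below the ground surface: z = 2.2 + 7.2/2 = 5.8 m.
Total vertical stress at mid-clay: σ_v = 17.9×2.2 + 17.5×3.6 = 102.38 kPa.
Pore pressure: u = 9.81×(5.8 − 0.91) = 47.971 kPa.
Initial effective stress: σ'_0 = σ_v − u = 102.38 − 47.971 = 54.409 kPa.
Stress increase at mid-clay by the 2:1 spreading method:
Δσ ≈ qD²/(D+z)² = 167×3.7²/(3.7+5.8)² = 25.332 kPa
Final effective stress: σ'_f = σ'_0 + Δσ = 54.409 + 25.332 = 79.741 kPa.
Normally consolidated clay, so the full stress increment lies on the virgin compression line:
S_c = C_c·H/(1+e₀)·log₁₀(σ'_f/σ'_0) = 0.4×7.2/(1+0.91)×log₁₀(79.741/54.409)
    = 1.5079 × 0.16601 = 0.2503 m

S_c ≈ 250 mm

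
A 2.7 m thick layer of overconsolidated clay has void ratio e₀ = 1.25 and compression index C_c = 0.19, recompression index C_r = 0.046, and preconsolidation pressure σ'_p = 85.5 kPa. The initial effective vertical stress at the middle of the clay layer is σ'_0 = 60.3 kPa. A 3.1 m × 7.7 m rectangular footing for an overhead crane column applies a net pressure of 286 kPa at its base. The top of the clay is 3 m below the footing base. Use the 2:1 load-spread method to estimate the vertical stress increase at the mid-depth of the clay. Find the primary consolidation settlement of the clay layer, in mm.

Mid-depth of clay below the footing base: z = 3 + 2.7/2 = 4.35 m.
Stress increase at mid-clay by the 2:1 spreading method:
Δσ = qBL/((B+z)(L+z)) = 286×3.1×7.7/((3.1+4.35)(7.7+4.35)) = 76.046 kPa
Final effective stress: σ'_f = 60.3 + 76.046 = 136.35 kPa.
σ'_f = 136.35 > σ'_p = 85.5 kPa, so the stress path crosses the preconsolidation pressure — recompression up to σ'_p, then virgin compression beyond:
S_c = H/(1+e₀)·[C_r·log₁₀(σ'_p/σ'_0) + C_c·log₁₀(σ'_f/σ'_p)]
    = 2.7/2.25 × [0.046×log₁₀(85.5/60.3) + 0.19×log₁₀(136.35/85.5)]
    = 1.2 × [0.0069758 + 0.038511] = 0.05458 m

S_c ≈ 54.6 mm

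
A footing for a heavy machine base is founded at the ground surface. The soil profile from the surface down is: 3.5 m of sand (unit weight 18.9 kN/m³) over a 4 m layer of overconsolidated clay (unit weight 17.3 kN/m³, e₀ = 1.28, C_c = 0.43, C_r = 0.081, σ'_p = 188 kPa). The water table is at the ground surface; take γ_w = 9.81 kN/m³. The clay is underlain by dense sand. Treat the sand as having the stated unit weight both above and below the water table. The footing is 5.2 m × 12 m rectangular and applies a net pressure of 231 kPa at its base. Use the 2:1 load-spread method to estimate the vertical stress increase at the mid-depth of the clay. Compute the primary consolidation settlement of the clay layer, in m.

S_c ≈ 0.06 m

Mid-depth of clay below the ground surface: z = 3.5 + 4/2 = 5.5 m.
Total vertical stress at mid-clay: σ_v = 18.9×3.5 + 17.3×2 = 100.75 kPa.
Pore pressure: u = 9.81×(5.5 − 0) = 53.955 kPa.
Initial effective stress: σ'_0 = σ_v − u = 100.75 − 53.955 = 46.795 kPa.
Stress increase at mid-clay by the 2:1 spreading method:
Δσ = qBL/((B+z)(L+z)) = 231×5.2×12/((5.2+5.5)(12+5.5)) = 76.979 kPa
Final effective stress: σ'_f = 46.795 + 76.979 = 123.77 kPa.
σ'_f = 123.77 ≤ σ'_p = 188 kPa, so the clay remains overconsolidated and only the recompression index applies:
S_c = C_r·H/(1+e₀)·log₁₀(σ'_f/σ'_0) = 0.081×4/2.28×log₁₀(123.77/46.795)
    = 0.14211 × 0.42242 = 0.06003 m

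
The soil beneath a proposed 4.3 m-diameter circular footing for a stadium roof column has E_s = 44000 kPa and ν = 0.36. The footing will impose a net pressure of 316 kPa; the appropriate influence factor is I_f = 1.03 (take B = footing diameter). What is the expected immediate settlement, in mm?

Immediate (elastic) settlement: S_e = q·B·(1−ν²)/E_s · I_f.
S_e = 316 × 4.3 × (1 − 0.36²) / 44000 × 1.03
    = 316 × 4.3 × 0.8704 / 44000 × 1.03
    = 0.02769 m = 27.69 mm

S_e ≈ 27.7 mm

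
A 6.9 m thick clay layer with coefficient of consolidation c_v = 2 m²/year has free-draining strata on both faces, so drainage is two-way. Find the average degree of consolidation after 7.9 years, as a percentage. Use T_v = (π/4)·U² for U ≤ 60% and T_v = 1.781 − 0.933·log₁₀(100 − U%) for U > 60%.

Drainage path length: H_d = H/2 = 3.45 m (double drainage).
T_v = c_v·t/H_d² = 2×7.9/3.45² = 1.3275.
T_v = 1.3275 corresponds to the U > 60% branch:
U = 1 − 10^((1.781 − T_v)/0.933)/100 = 0.9694

U ≈ 96.9 %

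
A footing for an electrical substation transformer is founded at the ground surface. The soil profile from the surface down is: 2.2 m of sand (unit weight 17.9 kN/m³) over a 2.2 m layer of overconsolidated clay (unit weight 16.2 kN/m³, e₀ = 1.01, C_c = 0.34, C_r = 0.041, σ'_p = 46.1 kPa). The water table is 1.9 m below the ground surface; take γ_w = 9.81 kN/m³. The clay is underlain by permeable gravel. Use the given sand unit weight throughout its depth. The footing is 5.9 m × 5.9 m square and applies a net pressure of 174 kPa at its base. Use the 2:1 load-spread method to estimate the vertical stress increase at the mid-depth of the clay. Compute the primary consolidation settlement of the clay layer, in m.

Mid-depth of clay below the ground surface: z = 2.2 + 2.2/2 = 3.3 m.
Total vertical stress at mid-clay: σ_v = 17.9×2.2 + 16.2×1.1 = 57.2 kPa.
Pore pressure: u = 9.81×(3.3 − 1.9) = 13.734 kPa.
Initial effective stress: σ'_0 = σ_v − u = 57.2 − 13.734 = 43.466 kPa.
Stress increase at mid-clay by the 2:1 spreading method:
Δσ = qBL/((B+z)(L+z)) = 174×5.9×5.9/((5.9+3.3)(5.9+3.3)) = 71.561 kPa
Final effective stress: σ'_f = 43.466 + 71.561 = 115.03 kPa.
σ'_f = 115.03 > σ'_p = 46.1 kPa, so the stress path crosses the preconsolidation pressure — recompression up to σ'_p, then virgin compression beyond:
S_c = H/(1+e₀)·[C_r·log₁₀(σ'_p/σ'_0) + C_c·log₁₀(σ'_f/σ'_p)]
    = 2.2/2.01 × [0.041×log₁₀(46.1/43.466) + 0.34×log₁₀(115.03/46.1)]
    = 1.0945 × [0.0010476 + 0.13502] = 0.1489 m

S_c ≈ 0.149 m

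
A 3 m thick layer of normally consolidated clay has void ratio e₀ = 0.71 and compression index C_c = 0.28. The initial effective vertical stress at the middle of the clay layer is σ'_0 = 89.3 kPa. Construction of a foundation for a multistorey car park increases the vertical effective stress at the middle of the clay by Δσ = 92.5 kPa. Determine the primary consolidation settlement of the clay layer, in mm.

S_c ≈ 152 mm

Final effective stress: σ'_f = σ'_0 + Δσ = 89.3 + 92.5 = 181.8 kPa.
Normally consolidated clay, so the full stress increment lies on the virgin compression line:
S_c = C_c·H/(1+e₀)·log₁₀(σ'_f/σ'_0) = 0.28×3/(1+0.71)×log₁₀(181.8/89.3)
    = 0.49123 × 0.30874 = 0.1517 m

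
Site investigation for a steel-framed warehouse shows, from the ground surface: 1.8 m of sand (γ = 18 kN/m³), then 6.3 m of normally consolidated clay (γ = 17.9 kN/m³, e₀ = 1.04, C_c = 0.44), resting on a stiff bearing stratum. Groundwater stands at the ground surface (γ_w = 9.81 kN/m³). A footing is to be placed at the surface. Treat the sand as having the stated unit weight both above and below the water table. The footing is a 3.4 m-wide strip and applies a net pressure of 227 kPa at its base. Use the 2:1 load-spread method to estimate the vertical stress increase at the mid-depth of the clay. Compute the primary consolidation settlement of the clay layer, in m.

Mid-depth of clay below the ground surface: z = 1.8 + 6.3/2 = 4.95 m.
Total vertical stress at mid-clay: σ_v = 18×1.8 + 17.9×3.15 = 88.785 kPa.
Pore pressure: u = 9.81×(4.95 − 0) = 48.56 kPa.
Initial effective stress: σ'_0 = σ_v − u = 88.785 − 48.56 = 40.225 kPa.
Stress increase at mid-clay by the 2:1 spreading method:
Δσ = qB/(B+z) = 227×3.4/(3.4+4.95) = 92.431 kPa
Final effective stress: σ'_f = σ'_0 + Δσ = 40.225 + 92.431 = 132.66 kPa.
Normally consolidated clay, so the full stress increment lies on the virgin compression line:
S_c = C_c·H/(1+e₀)·log₁₀(σ'_f/σ'_0) = 0.44×6.3/(1+1.04)×log₁₀(132.66/40.225)
    = 1.3588 × 0.51824 = 0.7042 m

S_c ≈ 0.704 m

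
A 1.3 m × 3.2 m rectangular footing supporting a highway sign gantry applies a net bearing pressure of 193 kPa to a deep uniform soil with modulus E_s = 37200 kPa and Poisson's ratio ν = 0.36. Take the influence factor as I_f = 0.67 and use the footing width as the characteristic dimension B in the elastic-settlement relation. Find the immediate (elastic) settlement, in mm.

S_e ≈ 3.93 mm

Immediate (elastic) settlement: S_e = q·B·(1−ν²)/E_s · I_f.
S_e = 193 × 1.3 × (1 − 0.36²) / 37200 × 0.67
    = 193 × 1.3 × 0.8704 / 37200 × 0.67
    = 0.003933 m = 3.933 mm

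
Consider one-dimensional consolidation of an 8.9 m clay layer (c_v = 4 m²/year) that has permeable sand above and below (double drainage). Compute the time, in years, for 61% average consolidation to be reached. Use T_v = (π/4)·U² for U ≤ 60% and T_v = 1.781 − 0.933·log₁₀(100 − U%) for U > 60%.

Drainage path length: H_d = H/2 = 4.45 m (double drainage).
U > 60%: T_v = 1.781 − 0.933·log₁₀(100 − 61) = 0.29654.
t = T_v·H_d²/c_v = 0.29654×4.45²/4 = 1.468 years.

t ≈ 1.47 years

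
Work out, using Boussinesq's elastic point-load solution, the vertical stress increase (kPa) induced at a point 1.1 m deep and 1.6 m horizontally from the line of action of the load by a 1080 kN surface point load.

Δσ_z ≈ 24.9 kPa

Boussinesq vertical stress below a point load on an elastic half-space:
Δσ_z = 3P/(2πz²) · [1 + (r/z)²]^(−5/2)
r/z = 1.6/1.1 = 1.4545; [1+(r/z)²]^(−5/2) = 0.058359.
Δσ_z = 3×1080/(2π×1.1²) × 0.058359 = 426.17 × 0.058359 = 24.87 kPa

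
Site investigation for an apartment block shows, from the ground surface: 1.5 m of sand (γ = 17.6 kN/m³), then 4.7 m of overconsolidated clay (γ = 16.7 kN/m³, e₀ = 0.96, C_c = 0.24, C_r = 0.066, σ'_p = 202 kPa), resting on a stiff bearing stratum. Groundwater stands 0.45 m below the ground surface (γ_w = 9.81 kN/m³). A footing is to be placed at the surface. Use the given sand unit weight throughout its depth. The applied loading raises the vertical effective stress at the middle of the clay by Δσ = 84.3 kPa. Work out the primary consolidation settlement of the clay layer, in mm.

S_c ≈ 88.2 mm

Mid-depth of clay below the ground surface: z = 1.5 + 4.7/2 = 3.85 m.
Total vertical stress at mid-clay: σ_v = 17.6×1.5 + 16.7×2.35 = 65.645 kPa.
Pore pressure: u = 9.81×(3.85 − 0.45) = 33.354 kPa.
Initial effective stress: σ'_0 = σ_v − u = 65.645 − 33.354 = 32.291 kPa.
Final effective stress: σ'_f = 32.291 + 84.3 = 116.59 kPa.
σ'_f = 116.59 ≤ σ'_p = 202 kPa, so the clay remains overconsolidated and only the recompression index applies:
S_c = C_r·H/(1+e₀)·log₁₀(σ'_f/σ'_0) = 0.066×4.7/1.96×log₁₀(116.59/32.291)
    = 0.15827 × 0.55758 = 0.08825 m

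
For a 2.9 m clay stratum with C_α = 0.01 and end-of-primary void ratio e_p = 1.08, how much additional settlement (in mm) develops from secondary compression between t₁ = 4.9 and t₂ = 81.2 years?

Secondary compression: S_s = C_α·H/(1+e_p)·log₁₀(t₂/t₁)
S_s = 0.01×2.9/(1+1.08)×log₁₀(81.2/4.9)
    = 0.01394 × 1.219 = 0.017 m

S_s ≈ 17 mm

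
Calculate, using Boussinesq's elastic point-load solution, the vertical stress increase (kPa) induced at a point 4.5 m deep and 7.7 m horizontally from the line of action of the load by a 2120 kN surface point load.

Δσ_z ≈ 1.63 kPa

Boussinesq vertical stress below a point load on an elastic half-space:
Δσ_z = 3P/(2πz²) · [1 + (r/z)²]^(−5/2)
r/z = 7.7/4.5 = 1.7111; [1+(r/z)²]^(−5/2) = 0.032704.
Δσ_z = 3×2120/(2π×4.5²) × 0.032704 = 49.986 × 0.032704 = 1.635 kPa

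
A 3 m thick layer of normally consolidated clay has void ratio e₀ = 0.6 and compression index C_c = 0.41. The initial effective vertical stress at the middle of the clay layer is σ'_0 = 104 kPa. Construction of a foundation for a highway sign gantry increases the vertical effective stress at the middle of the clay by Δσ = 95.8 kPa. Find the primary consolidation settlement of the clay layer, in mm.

Final effective stress: σ'_f = σ'_0 + Δσ = 104 + 95.8 = 199.8 kPa.
Normally consolidated clay, so the full stress increment lies on the virgin compression line:
S_c = C_c·H/(1+e₀)·log₁₀(σ'_f/σ'_0) = 0.41×3/(1+0.6)×log₁₀(199.8/104)
    = 0.76875 × 0.28356 = 0.218 m

S_c ≈ 218 mm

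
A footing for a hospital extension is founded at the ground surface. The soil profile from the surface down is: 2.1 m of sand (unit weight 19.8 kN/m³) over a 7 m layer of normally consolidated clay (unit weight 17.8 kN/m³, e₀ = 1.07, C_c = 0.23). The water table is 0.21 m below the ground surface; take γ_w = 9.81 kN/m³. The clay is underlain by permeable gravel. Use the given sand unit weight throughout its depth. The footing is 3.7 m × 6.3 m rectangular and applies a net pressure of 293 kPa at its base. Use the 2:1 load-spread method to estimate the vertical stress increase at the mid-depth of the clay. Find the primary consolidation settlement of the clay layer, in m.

S_c ≈ 0.268 m

Mid-depth of clay below the ground surface: z = 2.1 + 7/2 = 5.6 m.
Total vertical stress at mid-clay: σ_v = 19.8×2.1 + 17.8×3.5 = 103.88 kPa.
Pore pressure: u = 9.81×(5.6 − 0.21) = 52.876 kPa.
Initial effective stress: σ'_0 = σ_v − u = 103.88 − 52.876 = 51.004 kPa.
Stress increase at mid-clay by the 2:1 spreading method:
Δσ = qBL/((B+z)(L+z)) = 293×3.7×6.3/((3.7+5.6)(6.3+5.6)) = 61.713 kPa
Final effective stress: σ'_f = σ'_0 + Δσ = 51.004 + 61.713 = 112.72 kPa.
Normally consolidated clay, so the full stress increment lies on the virgin compression line:
S_c = C_c·H/(1+e₀)·log₁₀(σ'_f/σ'_0) = 0.23×7/(1+1.07)×log₁₀(112.72/51.004)
    = 0.77778 × 0.3444 = 0.2679 m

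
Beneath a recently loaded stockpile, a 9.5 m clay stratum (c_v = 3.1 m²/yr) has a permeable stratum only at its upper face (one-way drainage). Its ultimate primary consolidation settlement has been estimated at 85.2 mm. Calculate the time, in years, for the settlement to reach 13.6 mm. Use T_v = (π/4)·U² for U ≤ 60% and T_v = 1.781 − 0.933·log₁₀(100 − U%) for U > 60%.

t ≈ 0.583 years

Drainage path length: H_d = H = 9.5 m (single drainage).
U = S(t)/S_ult = 13.6/85.2 = 0.1596.
U ≤ 60%: T_v = (π/4)·U² = (π/4)×0.15962² = 0.020012.
t = T_v·H_d²/c_v = 0.020012×9.5²/3.1 = 0.5826 years.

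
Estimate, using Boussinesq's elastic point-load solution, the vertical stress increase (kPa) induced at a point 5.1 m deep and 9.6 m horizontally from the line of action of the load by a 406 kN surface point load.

Δσ_z ≈ 0.169 kPa

Boussinesq vertical stress below a point load on an elastic half-space:
Δσ_z = 3P/(2πz²) · [1 + (r/z)²]^(−5/2)
r/z = 9.6/5.1 = 1.8824; [1+(r/z)²]^(−5/2) = 0.022729.
Δσ_z = 3×406/(2π×5.1²) × 0.022729 = 7.4529 × 0.022729 = 0.1694 kPa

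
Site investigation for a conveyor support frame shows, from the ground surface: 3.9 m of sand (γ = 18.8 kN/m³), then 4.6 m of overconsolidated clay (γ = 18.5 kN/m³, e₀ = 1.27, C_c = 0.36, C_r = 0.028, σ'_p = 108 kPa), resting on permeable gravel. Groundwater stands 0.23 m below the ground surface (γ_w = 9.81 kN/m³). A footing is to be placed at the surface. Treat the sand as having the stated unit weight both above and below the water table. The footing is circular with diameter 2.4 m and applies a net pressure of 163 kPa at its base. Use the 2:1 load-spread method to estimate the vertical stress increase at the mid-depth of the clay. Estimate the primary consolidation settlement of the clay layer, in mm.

S_c ≈ 4.93 mm

Mid-depth of clay below the ground surface: z = 3.9 + 4.6/2 = 6.2 m.
Total vertical stress at mid-clay: σ_v = 18.8×3.9 + 18.5×2.3 = 115.87 kPa.
Pore pressure: u = 9.81×(6.2 − 0.23) = 58.566 kPa.
Initial effective stress: σ'_0 = σ_v − u = 115.87 − 58.566 = 57.304 kPa.
Stress increase at mid-clay by the 2:1 spreading method:
Δσ ≈ qD²/(D+z)² = 163×2.4²/(2.4+6.2)² = 12.694 kPa
Final effective stress: σ'_f = 57.304 + 12.694 = 69.998 kPa.
σ'_f = 69.998 ≤ σ'_p = 108 kPa, so the clay remains overconsolidated and only the recompression index applies:
S_c = C_r·H/(1+e₀)·log₁₀(σ'_f/σ'_0) = 0.028×4.6/2.27×log₁₀(69.998/57.304)
    = 0.056739 × 0.086901 = 0.004931 m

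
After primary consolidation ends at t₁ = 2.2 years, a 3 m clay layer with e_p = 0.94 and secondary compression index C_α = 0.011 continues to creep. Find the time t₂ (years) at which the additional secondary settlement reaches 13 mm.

S_s = C_α·H/(1+e_p)·log₁₀(t₂/t₁) ⇒ log₁₀(t₂/t₁) = S_s·(1+e_p)/(C_α·H).
log₁₀(t₂/t₁) = 0.013 × (1+0.94) / (0.011×3) = 0.7642
t₂ = t₁ × 10^0.7642 = 2.2 × 5.811 = 12.78 years

t₂ ≈ 12.8 years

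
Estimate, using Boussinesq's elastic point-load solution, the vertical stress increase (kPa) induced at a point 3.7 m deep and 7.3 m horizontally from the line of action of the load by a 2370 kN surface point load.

Δσ_z ≈ 1.56 kPa

Boussinesq vertical stress below a point load on an elastic half-space:
Δσ_z = 3P/(2πz²) · [1 + (r/z)²]^(−5/2)
r/z = 7.3/3.7 = 1.973; [1+(r/z)²]^(−5/2) = 0.018886.
Δσ_z = 3×2370/(2π×3.7²) × 0.018886 = 82.658 × 0.018886 = 1.561 kPa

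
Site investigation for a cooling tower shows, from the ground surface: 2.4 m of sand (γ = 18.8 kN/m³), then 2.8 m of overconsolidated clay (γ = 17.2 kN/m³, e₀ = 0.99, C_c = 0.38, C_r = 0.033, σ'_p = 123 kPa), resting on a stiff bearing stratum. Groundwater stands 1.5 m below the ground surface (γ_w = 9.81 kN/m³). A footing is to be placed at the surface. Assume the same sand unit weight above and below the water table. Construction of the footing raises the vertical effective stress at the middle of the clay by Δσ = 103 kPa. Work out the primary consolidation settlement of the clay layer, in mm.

Mid-depth of clay below the ground surface: z = 2.4 + 2.8/2 = 3.8 m.
Total vertical stress at mid-clay: σ_v = 18.8×2.4 + 17.2×1.4 = 69.2 kPa.
Pore pressure: u = 9.81×(3.8 − 1.5) = 22.563 kPa.
Initial effective stress: σ'_0 = σ_v − u = 69.2 − 22.563 = 46.637 kPa.
Final effective stress: σ'_f = 46.637 + 103 = 149.64 kPa.
σ'_f = 149.64 > σ'_p = 123 kPa, so the stress path crosses the preconsolidation pressure — recompression up to σ'_p, then virgin compression beyond:
S_c = H/(1+e₀)·[C_r·log₁₀(σ'_p/σ'_0) + C_c·log₁₀(σ'_f/σ'_p)]
    = 2.8/1.99 × [0.033×log₁₀(123/46.637) + 0.38×log₁₀(149.64/123)]
    = 1.407 × [0.013899 + 0.032354] = 0.06508 m

S_c ≈ 65.1 mm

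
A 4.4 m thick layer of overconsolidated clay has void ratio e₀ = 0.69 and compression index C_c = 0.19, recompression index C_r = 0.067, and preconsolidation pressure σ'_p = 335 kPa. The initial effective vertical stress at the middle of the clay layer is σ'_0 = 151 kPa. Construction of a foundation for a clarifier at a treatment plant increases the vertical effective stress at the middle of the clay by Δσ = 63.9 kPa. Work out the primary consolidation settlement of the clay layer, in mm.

S_c ≈ 26.7 mm

Final effective stress: σ'_f = 151 + 63.9 = 214.9 kPa.
σ'_f = 214.9 ≤ σ'_p = 335 kPa, so the clay remains overconsolidated and only the recompression index applies:
S_c = C_r·H/(1+e₀)·log₁₀(σ'_f/σ'_0) = 0.067×4.4/1.69×log₁₀(214.9/151)
    = 0.17444 × 0.15326 = 0.02673 m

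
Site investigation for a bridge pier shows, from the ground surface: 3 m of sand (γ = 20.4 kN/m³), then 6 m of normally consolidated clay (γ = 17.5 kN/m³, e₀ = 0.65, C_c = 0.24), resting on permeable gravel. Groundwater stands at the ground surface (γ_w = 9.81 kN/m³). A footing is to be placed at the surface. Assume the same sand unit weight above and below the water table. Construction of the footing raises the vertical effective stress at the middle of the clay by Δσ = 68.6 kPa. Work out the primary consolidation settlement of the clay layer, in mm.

S_c ≈ 308 mm

Mid-depth of clay below the ground surface: z = 3 + 6/2 = 6 m.
Total vertical stress at mid-clay: σ_v = 20.4×3 + 17.5×3 = 113.7 kPa.
Pore pressure: u = 9.81×(6 − 0) = 58.86 kPa.
Initial effective stress: σ'_0 = σ_v − u = 113.7 − 58.86 = 54.84 kPa.
Final effective stress: σ'_f = σ'_0 + Δσ = 54.84 + 68.6 = 123.44 kPa.
Normally consolidated clay, so the full stress increment lies on the virgin compression line:
S_c = C_c·H/(1+e₀)·log₁₀(σ'_f/σ'_0) = 0.24×6/(1+0.65)×log₁₀(123.44/54.84)
    = 0.87273 × 0.35236 = 0.3075 m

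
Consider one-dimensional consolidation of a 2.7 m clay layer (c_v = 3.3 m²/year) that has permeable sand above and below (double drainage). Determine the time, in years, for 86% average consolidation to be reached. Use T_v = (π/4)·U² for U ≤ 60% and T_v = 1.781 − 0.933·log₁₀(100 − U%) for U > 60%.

t ≈ 0.393 years

Drainage path length: H_d = H/2 = 1.35 m (double drainage).
U > 60%: T_v = 1.781 − 0.933·log₁₀(100 − 86) = 0.71166.
t = T_v·H_d²/c_v = 0.71166×1.35²/3.3 = 0.393 years.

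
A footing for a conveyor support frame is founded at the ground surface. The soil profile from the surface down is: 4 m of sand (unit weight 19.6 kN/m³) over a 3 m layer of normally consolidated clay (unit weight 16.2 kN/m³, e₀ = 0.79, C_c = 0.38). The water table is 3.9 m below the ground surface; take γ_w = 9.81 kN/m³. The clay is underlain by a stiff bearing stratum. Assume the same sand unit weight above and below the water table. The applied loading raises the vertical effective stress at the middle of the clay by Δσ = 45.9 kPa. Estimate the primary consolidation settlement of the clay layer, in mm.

S_c ≈ 117 mm

Mid-depth of clay below the ground surface: z = 4 + 3/2 = 5.5 m.
Total vertical stress at mid-clay: σ_v = 19.6×4 + 16.2×1.5 = 102.7 kPa.
Pore pressure: u = 9.81×(5.5 − 3.9) = 15.696 kPa.
Initial effective stress: σ'_0 = σ_v − u = 102.7 − 15.696 = 87.004 kPa.
Final effective stress: σ'_f = σ'_0 + Δσ = 87.004 + 45.9 = 132.9 kPa.
Normally consolidated clay, so the full stress increment lies on the virgin compression line:
S_c = C_c·H/(1+e₀)·log₁₀(σ'_f/σ'_0) = 0.38×3/(1+0.79)×log₁₀(132.9/87.004)
    = 0.63687 × 0.18399 = 0.1172 m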